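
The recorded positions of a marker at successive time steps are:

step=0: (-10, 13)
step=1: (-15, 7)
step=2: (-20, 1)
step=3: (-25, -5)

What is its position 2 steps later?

Constant displacement of (-5, -6) per step.
step 4: (-25, -5) + (-5, -6) → (-30, -11)
step 5: (-30, -11) + (-5, -6) → (-35, -17)

(-35, -17)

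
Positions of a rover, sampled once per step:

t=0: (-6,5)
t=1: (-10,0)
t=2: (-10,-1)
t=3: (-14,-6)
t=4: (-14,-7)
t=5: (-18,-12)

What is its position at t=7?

Step-to-step displacements: (-4,-5), (+0,-1), (-4,-5), (+0,-1), (-4,-5) — a repeating cycle of length 2.
step 6: apply (+0,-1) → (-18,-13)
step 7: apply (-4,-5) → (-22,-18)

(-22,-18)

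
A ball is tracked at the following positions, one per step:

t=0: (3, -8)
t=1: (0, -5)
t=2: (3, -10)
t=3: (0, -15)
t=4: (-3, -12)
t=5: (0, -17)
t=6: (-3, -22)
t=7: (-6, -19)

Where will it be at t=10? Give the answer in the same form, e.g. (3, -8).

(-9, -26)

Step-to-step displacements: (-3, +3), (+3, -5), (-3, -5), (-3, +3), (+3, -5), (-3, -5), (-3, +3) — a repeating cycle of length 3.
step 8: apply (+3, -5) → (-3, -24)
step 9: apply (-3, -5) → (-6, -29)
step 10: apply (-3, +3) → (-9, -26)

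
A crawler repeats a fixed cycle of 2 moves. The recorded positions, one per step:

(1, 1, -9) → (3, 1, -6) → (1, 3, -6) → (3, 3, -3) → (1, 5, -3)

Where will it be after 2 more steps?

The moves between consecutive positions are (+2, +0, +3), (-2, +2, +0), (+2, +0, +3), (-2, +2, +0); they repeat the 2-cycle [(+2, +0, +3), (-2, +2, +0)].
step 5: apply (+2, +0, +3) → (3, 5, 0)
step 6: apply (-2, +2, +0) → (1, 7, 0)

(1, 7, 0)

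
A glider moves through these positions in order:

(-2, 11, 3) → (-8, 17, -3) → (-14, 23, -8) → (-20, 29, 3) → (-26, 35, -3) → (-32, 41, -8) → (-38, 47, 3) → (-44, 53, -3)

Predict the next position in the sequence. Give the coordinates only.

(-50, 59, -8)

The first coordinate changes by -6 each step, so at step 8 it is -2 + 8·(-6) = -50.
The second coordinate changes by +6 each step, so at step 8 it is 11 + 8·(6) = 59.
The third coordinate repeats the cycle [3, -3, -8] with period 3; step 8 mod 3 = 2, giving -8.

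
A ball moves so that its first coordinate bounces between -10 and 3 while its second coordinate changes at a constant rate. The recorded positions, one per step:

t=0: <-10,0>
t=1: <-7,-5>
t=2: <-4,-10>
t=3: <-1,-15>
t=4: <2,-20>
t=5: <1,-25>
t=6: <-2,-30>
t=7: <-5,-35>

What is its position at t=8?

<-8,-40>

The first coordinate travels 3 per step and bounces off the walls at -10 and 3.
  step 8: -5 → -8
The second coordinate changes by -5 each step: at step 8 it is -40.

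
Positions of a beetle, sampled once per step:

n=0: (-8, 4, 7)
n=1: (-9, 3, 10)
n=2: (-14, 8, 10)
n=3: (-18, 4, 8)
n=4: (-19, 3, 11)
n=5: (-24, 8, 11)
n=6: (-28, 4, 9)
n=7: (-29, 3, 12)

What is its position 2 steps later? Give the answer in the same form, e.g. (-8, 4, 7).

Differencing gives (-1, -1, +3), (-5, +5, +0), (-4, -4, -2), (-1, -1, +3), (-5, +5, +0), (-4, -4, -2), (-1, -1, +3). This is the pattern (-1, -1, +3), (-5, +5, +0), (-4, -4, -2) repeated.
step 8: apply (-5, +5, +0) → (-34, 8, 12)
step 9: apply (-4, -4, -2) → (-38, 4, 10)

(-38, 4, 10)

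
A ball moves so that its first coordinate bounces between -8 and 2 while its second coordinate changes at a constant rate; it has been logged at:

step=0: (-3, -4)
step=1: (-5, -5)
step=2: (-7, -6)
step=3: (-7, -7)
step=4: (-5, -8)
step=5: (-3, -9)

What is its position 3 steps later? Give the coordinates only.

The first coordinate travels 2 per step and bounces off the walls at -8 and 2.
  step 6: -3 → -1
  step 7: -1 → 1
  step 8: 1 → 1
The second coordinate changes by -1 each step: at step 8 it is -12.

(1, -12)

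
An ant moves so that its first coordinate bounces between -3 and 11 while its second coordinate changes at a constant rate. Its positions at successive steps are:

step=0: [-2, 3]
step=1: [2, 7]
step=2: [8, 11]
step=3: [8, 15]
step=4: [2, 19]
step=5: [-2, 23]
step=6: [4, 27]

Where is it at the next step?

[10, 31]

The first coordinate travels 6 per step and bounces off the walls at -3 and 11.
  step 7: 4 → 10
The second coordinate changes by +4 each step: at step 7 it is 31.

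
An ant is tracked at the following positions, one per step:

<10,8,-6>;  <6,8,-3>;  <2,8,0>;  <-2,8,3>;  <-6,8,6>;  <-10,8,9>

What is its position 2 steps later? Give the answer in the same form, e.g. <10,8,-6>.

Each step adds <-4,+0,+3> to the position.
step 6: <-10,8,9> + <-4,+0,+3> → <-14,8,12>
step 7: <-14,8,12> + <-4,+0,+3> → <-18,8,15>

<-18,8,15>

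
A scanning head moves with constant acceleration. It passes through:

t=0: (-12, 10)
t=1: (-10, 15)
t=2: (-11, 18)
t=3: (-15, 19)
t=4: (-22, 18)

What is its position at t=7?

First differences are (+2, +5), (-1, +3), (-4, +1), (-7, -1); their common second difference is (-3, -2) (constant acceleration).
step 5: (-22, 18) + (-10, -3) → (-32, 15)
step 6: (-32, 15) + (-13, -5) → (-45, 10)
step 7: (-45, 10) + (-16, -7) → (-61, 3)

(-61, 3)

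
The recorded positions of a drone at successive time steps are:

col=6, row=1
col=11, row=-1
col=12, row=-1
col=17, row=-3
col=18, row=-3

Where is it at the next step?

col=23, row=-5

Step-to-step displacements: (+5, -2), (+1, +0), (+5, -2), (+1, +0) — a repeating cycle of length 2.
step 5: apply (+5, -2) → col=23, row=-5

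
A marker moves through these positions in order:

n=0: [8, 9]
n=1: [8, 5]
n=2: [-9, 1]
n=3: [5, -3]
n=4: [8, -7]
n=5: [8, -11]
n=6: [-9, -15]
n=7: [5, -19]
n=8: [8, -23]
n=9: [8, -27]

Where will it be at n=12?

The first coordinate repeats the cycle [8, 8, -9, 5] with period 4; step 12 mod 4 = 0, giving 8.
The second coordinate changes by -4 each step, so at step 12 it is 9 + 12·(-4) = -39.

[8, -39]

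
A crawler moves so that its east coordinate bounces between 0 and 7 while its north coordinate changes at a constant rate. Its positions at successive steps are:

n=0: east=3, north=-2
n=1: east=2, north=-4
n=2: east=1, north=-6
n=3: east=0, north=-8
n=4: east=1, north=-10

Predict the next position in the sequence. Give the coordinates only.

The east coordinate reflects between 0 and 7, moving 1 per step.
  step 5: 1 → 2
The north coordinate changes by -2 each step: at step 5 it is -12.

east=2, north=-12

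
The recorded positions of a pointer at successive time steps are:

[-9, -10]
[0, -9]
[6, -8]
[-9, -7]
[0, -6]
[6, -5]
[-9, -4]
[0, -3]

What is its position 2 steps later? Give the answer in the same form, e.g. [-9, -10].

[-9, -1]

The first coordinate repeats the cycle [-9, 0, 6] with period 3; step 9 mod 3 = 0, giving -9.
The second coordinate changes by +1 each step, so at step 9 it is -10 + 9·(1) = -1.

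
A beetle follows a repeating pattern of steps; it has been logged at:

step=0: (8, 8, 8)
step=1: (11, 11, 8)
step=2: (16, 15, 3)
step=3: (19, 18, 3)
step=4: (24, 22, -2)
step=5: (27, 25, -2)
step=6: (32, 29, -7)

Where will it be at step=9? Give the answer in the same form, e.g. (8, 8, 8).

Differencing gives (+3, +3, +0), (+5, +4, -5), (+3, +3, +0), (+5, +4, -5), (+3, +3, +0), (+5, +4, -5). This is the pattern (+3, +3, +0), (+5, +4, -5) repeated.
step 7: apply (+3, +3, +0) → (35, 32, -7)
step 8: apply (+5, +4, -5) → (40, 36, -12)
step 9: apply (+3, +3, +0) → (43, 39, -12)

(43, 39, -12)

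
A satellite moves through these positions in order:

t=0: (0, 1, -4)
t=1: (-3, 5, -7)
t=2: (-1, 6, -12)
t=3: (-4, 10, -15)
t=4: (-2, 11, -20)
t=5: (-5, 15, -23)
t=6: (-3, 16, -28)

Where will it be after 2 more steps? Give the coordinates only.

(-4, 21, -36)

Step-to-step displacements: (-3, +4, -3), (+2, +1, -5), (-3, +4, -3), (+2, +1, -5), (-3, +4, -3), (+2, +1, -5) — a repeating cycle of length 2.
step 7: apply (-3, +4, -3) → (-6, 20, -31)
step 8: apply (+2, +1, -5) → (-4, 21, -36)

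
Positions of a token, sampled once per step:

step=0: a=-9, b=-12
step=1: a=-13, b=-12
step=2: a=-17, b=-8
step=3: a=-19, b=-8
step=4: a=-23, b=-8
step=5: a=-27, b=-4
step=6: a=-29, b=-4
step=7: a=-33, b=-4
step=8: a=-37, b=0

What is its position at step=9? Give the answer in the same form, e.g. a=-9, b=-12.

a=-39, b=0

Differencing gives (-4, +0), (-4, +4), (-2, +0), (-4, +0), (-4, +4), (-2, +0), (-4, +0), (-4, +4). This is the pattern (-4, +0), (-4, +4), (-2, +0) repeated.
step 9: apply (-2, +0) → a=-39, b=0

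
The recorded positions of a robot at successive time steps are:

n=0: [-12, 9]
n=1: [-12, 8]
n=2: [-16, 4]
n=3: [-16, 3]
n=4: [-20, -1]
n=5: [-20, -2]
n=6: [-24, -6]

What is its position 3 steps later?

Step-to-step displacements: [+0, -1], [-4, -4], [+0, -1], [-4, -4], [+0, -1], [-4, -4] — a repeating cycle of length 2.
step 7: apply [+0, -1] → [-24, -7]
step 8: apply [-4, -4] → [-28, -11]
step 9: apply [+0, -1] → [-28, -12]

[-28, -12]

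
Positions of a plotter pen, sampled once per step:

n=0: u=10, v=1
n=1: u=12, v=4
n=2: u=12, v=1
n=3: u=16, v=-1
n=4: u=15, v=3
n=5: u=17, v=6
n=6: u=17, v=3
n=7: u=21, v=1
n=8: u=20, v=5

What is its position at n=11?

u=26, v=3

The moves between consecutive positions are (+2, +3), (+0, -3), (+4, -2), (-1, +4), (+2, +3), (+0, -3), (+4, -2), (-1, +4); they repeat the 4-cycle [(+2, +3), (+0, -3), (+4, -2), (-1, +4)].
step 9: apply (+2, +3) → u=22, v=8
step 10: apply (+0, -3) → u=22, v=5
step 11: apply (+4, -2) → u=26, v=3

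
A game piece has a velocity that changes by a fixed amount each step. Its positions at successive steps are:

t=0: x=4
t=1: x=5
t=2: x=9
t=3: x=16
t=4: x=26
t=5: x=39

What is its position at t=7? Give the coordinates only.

First differences are +1, +4, +7, +10, +13; their common second difference is +3 (constant acceleration).
step 6: 39 + 16 → x=55
step 7: 55 + 19 → x=74

x=74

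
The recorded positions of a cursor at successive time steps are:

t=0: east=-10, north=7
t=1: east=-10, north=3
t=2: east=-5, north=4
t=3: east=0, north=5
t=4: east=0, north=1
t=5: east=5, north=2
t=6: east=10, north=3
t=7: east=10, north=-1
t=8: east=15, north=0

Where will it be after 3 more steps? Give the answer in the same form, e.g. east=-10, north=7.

Differencing gives (+0, -4), (+5, +1), (+5, +1), (+0, -4), (+5, +1), (+5, +1), (+0, -4), (+5, +1). This is the pattern (+0, -4), (+5, +1), (+5, +1) repeated.
step 9: apply (+5, +1) → east=20, north=1
step 10: apply (+0, -4) → east=20, north=-3
step 11: apply (+5, +1) → east=25, north=-2

east=25, north=-2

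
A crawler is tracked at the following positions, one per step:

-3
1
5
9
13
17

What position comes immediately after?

21

Each step adds +4 to the position.
step 6: 17 + 4 → 21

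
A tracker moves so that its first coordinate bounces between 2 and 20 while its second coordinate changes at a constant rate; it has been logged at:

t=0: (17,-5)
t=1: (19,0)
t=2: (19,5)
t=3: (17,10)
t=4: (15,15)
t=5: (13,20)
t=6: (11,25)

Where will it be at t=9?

The first coordinate travels 2 per step and bounces off the walls at 2 and 20.
  step 7: 11 → 9
  step 8: 9 → 7
  step 9: 7 → 5
The second coordinate changes by +5 each step: at step 9 it is 40.

(5,40)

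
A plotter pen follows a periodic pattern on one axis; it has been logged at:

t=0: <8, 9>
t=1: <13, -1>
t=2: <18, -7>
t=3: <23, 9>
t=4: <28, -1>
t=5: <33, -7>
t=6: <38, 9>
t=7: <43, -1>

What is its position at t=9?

<53, 9>

First: linear, +5 per step → 53 at step 9.
Second: cycles through 9, -1, -7 every 3 steps. Step 9 lands at position 0 of the cycle → 9.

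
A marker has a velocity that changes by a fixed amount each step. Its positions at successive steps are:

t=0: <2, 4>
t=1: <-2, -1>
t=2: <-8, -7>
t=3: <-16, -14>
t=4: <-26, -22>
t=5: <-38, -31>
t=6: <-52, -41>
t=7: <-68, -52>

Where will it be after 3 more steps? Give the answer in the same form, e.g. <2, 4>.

Taking differences between consecutive positions: <-4, -5>, <-6, -6>, <-8, -7>, <-10, -8>, <-12, -9>, <-14, -10>, <-16, -11>. These grow by <-2, -1> each step.
step 8: <-68, -52> + <-18, -12> → <-86, -64>
step 9: <-86, -64> + <-20, -13> → <-106, -77>
step 10: <-106, -77> + <-22, -14> → <-128, -91>

<-128, -91>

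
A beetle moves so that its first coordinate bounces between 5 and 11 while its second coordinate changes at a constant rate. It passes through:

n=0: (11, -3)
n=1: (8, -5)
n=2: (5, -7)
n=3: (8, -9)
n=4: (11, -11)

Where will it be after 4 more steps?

(11, -19)

The first coordinate travels 3 per step and bounces off the walls at 5 and 11.
  step 5: 11 → 8
  step 6: 8 → 5
  step 7: 5 → 8
  step 8: 8 → 11
The second coordinate changes by -2 each step: at step 8 it is -19.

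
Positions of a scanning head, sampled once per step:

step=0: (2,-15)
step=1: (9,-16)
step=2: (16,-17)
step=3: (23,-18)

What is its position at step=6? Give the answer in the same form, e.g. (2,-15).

(44,-21)

Each step adds (+7,-1) to the position.
step 4: (23,-18) + (+7,-1) → (30,-19)
step 5: (30,-19) + (+7,-1) → (37,-20)
step 6: (37,-20) + (+7,-1) → (44,-21)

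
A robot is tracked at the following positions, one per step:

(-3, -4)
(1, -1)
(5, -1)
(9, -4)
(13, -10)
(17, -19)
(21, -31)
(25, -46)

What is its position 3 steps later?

Successive displacements: (+4, +3), (+4, +0), (+4, -3), (+4, -6), (+4, -9), (+4, -12), (+4, -15) — each changes by (+0, -3).
step 8: (25, -46) + (+4, -18) → (29, -64)
step 9: (29, -64) + (+4, -21) → (33, -85)
step 10: (33, -85) + (+4, -24) → (37, -109)

(37, -109)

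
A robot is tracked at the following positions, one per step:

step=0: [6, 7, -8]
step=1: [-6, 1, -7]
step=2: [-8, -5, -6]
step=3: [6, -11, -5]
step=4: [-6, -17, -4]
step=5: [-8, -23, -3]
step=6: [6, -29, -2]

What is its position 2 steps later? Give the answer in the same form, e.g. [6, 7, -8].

First: cycles through 6, -6, -8 every 3 steps. Step 8 lands at position 2 of the cycle → -8.
Second: linear, -6 per step → -41 at step 8.
Third: linear, +1 per step → 0 at step 8.

[-8, -41, 0]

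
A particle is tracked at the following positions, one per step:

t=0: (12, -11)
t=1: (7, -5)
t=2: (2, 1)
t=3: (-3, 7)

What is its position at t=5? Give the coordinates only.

Constant displacement of (-5, +6) per step.
step 4: (-3, 7) + (-5, +6) → (-8, 13)
step 5: (-8, 13) + (-5, +6) → (-13, 19)

(-13, 19)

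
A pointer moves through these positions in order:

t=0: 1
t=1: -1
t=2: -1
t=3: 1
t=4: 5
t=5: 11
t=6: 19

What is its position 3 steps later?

55

Taking differences between consecutive positions: -2, +0, +2, +4, +6, +8. These grow by +2 each step.
step 7: 19 + 10 → 29
step 8: 29 + 12 → 41
step 9: 41 + 14 → 55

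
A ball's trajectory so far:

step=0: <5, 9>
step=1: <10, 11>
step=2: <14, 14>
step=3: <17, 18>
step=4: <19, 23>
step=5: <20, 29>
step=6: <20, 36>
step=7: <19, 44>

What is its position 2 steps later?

Taking differences between consecutive positions: <+5, +2>, <+4, +3>, <+3, +4>, <+2, +5>, <+1, +6>, <+0, +7>, <-1, +8>. These grow by <-1, +1> each step.
step 8: <19, 44> + <-2, +9> → <17, 53>
step 9: <17, 53> + <-3, +10> → <14, 63>

<14, 63>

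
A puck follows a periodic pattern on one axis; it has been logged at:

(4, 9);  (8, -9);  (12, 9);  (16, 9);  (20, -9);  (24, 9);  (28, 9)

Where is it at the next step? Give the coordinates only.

First: linear, +4 per step → 32 at step 7.
Second: cycles through 9, -9, 9 every 3 steps. Step 7 lands at position 1 of the cycle → -9.

(32, -9)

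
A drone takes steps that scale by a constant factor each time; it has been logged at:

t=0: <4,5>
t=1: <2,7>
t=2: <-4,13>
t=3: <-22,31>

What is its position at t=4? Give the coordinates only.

Consecutive displacements <-2,+2>, <-6,+6>, <-18,+18> scale by a factor of 3 each step.
step 4: <-22,31> + <-54,+54> → <-76,85>

<-76,85>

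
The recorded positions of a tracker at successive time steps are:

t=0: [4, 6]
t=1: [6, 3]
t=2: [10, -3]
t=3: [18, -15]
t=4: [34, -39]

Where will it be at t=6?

The jumps are [+2, -3], [+4, -6], [+8, -12], [+16, -24] — a geometric progression with ratio 2.
step 5: [34, -39] + [+32, -48] → [66, -87]
step 6: [66, -87] + [+64, -96] → [130, -183]

[130, -183]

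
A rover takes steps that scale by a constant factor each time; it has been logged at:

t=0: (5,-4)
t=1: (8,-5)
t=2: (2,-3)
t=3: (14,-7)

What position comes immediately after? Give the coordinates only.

The jumps are (+3,-1), (-6,+2), (+12,-4) — a geometric progression with ratio -2.
step 4: (14,-7) + (-24,+8) → (-10,1)

(-10,1)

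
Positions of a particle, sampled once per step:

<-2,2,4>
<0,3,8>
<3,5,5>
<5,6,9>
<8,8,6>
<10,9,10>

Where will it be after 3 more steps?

Differencing gives <+2,+1,+4>, <+3,+2,-3>, <+2,+1,+4>, <+3,+2,-3>, <+2,+1,+4>. This is the pattern <+2,+1,+4>, <+3,+2,-3> repeated.
step 6: apply <+3,+2,-3> → <13,11,7>
step 7: apply <+2,+1,+4> → <15,12,11>
step 8: apply <+3,+2,-3> → <18,14,8>

<18,14,8>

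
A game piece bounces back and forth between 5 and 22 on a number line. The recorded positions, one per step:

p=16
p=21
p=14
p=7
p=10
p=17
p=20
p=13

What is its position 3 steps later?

p=18

The value reflects between 5 and 22, moving 7 per step.
  step 8: 13 → 6
  step 9: 6 → 11
  step 10: 11 → 18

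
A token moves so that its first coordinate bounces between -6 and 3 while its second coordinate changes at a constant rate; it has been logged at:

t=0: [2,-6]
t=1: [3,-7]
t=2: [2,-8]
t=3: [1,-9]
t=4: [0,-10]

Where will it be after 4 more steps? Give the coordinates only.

The first coordinate travels 1 per step and bounces off the walls at -6 and 3.
  step 5: 0 → -1
  step 6: -1 → -2
  step 7: -2 → -3
  step 8: -3 → -4
The second coordinate changes by -1 each step: at step 8 it is -14.

[-4,-14]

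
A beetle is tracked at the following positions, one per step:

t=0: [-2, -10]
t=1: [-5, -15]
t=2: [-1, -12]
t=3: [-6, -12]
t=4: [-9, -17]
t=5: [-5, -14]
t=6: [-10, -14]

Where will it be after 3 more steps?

Differencing gives [-3, -5], [+4, +3], [-5, +0], [-3, -5], [+4, +3], [-5, +0]. This is the pattern [-3, -5], [+4, +3], [-5, +0] repeated.
step 7: apply [-3, -5] → [-13, -19]
step 8: apply [+4, +3] → [-9, -16]
step 9: apply [-5, +0] → [-14, -16]

[-14, -16]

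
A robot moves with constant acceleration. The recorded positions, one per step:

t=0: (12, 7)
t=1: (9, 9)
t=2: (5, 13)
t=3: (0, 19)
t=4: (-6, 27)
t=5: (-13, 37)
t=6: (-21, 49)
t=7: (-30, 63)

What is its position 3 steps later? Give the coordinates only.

Successive displacements: (-3, +2), (-4, +4), (-5, +6), (-6, +8), (-7, +10), (-8, +12), (-9, +14) — each changes by (-1, +2).
step 8: (-30, 63) + (-10, +16) → (-40, 79)
step 9: (-40, 79) + (-11, +18) → (-51, 97)
step 10: (-51, 97) + (-12, +20) → (-63, 117)

(-63, 117)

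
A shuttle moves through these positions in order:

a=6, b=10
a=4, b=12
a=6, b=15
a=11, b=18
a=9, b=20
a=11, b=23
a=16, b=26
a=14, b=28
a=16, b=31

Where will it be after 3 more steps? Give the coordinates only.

a=21, b=39

The moves between consecutive positions are (-2, +2), (+2, +3), (+5, +3), (-2, +2), (+2, +3), (+5, +3), (-2, +2), (+2, +3); they repeat the 3-cycle [(-2, +2), (+2, +3), (+5, +3)].
step 9: apply (+5, +3) → a=21, b=34
step 10: apply (-2, +2) → a=19, b=36
step 11: apply (+2, +3) → a=21, b=39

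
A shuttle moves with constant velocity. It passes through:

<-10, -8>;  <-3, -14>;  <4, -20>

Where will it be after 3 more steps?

<25, -38>

Constant displacement of <+7, -6> per step.
step 3: <4, -20> + <+7, -6> → <11, -26>
step 4: <11, -26> + <+7, -6> → <18, -32>
step 5: <18, -32> + <+7, -6> → <25, -38>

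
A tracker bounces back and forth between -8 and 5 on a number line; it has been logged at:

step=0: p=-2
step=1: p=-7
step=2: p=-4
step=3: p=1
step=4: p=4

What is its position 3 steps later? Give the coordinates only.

The value travels 5 per step and bounces off the walls at -8 and 5.
  step 5: 4 → -1
  step 6: -1 → -6
  step 7: -6 → -5

p=-5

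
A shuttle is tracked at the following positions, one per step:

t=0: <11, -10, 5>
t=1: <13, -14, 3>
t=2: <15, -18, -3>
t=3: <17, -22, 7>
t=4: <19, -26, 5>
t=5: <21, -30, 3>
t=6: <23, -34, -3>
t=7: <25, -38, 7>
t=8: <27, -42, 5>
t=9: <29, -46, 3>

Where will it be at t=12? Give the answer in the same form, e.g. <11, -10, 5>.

<35, -58, 5>

The first coordinate changes by +2 each step, so at step 12 it is 11 + 12·(2) = 35.
The second coordinate changes by -4 each step, so at step 12 it is -10 + 12·(-4) = -58.
The third coordinate repeats the cycle [5, 3, -3, 7] with period 4; step 12 mod 4 = 0, giving 5.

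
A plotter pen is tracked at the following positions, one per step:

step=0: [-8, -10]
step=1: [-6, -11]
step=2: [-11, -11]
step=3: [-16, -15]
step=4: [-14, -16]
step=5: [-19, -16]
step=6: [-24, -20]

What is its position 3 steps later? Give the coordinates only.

Step-to-step displacements: [+2, -1], [-5, +0], [-5, -4], [+2, -1], [-5, +0], [-5, -4] — a repeating cycle of length 3.
step 7: apply [+2, -1] → [-22, -21]
step 8: apply [-5, +0] → [-27, -21]
step 9: apply [-5, -4] → [-32, -25]

[-32, -25]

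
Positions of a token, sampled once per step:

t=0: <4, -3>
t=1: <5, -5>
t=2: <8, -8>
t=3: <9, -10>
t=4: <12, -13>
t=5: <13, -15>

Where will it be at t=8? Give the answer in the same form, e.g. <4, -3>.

<20, -23>

The moves between consecutive positions are <+1, -2>, <+3, -3>, <+1, -2>, <+3, -3>, <+1, -2>; they repeat the 2-cycle [<+1, -2>, <+3, -3>].
step 6: apply <+3, -3> → <16, -18>
step 7: apply <+1, -2> → <17, -20>
step 8: apply <+3, -3> → <20, -23>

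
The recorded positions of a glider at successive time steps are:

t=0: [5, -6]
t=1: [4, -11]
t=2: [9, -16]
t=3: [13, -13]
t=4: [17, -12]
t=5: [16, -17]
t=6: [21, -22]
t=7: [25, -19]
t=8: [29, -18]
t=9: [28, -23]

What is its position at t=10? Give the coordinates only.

Differencing gives [-1, -5], [+5, -5], [+4, +3], [+4, +1], [-1, -5], [+5, -5], [+4, +3], [+4, +1], [-1, -5]. This is the pattern [-1, -5], [+5, -5], [+4, +3], [+4, +1] repeated.
step 10: apply [+5, -5] → [33, -28]

[33, -28]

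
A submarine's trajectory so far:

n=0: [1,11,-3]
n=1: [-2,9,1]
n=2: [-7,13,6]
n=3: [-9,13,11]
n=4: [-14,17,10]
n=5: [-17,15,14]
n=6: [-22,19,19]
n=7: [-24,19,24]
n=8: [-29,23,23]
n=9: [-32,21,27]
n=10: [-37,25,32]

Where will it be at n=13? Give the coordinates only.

[-47,27,40]

The moves between consecutive positions are [-3,-2,+4], [-5,+4,+5], [-2,+0,+5], [-5,+4,-1], [-3,-2,+4], [-5,+4,+5], [-2,+0,+5], [-5,+4,-1], [-3,-2,+4], [-5,+4,+5]; they repeat the 4-cycle [[-3,-2,+4], [-5,+4,+5], [-2,+0,+5], [-5,+4,-1]].
step 11: apply [-2,+0,+5] → [-39,25,37]
step 12: apply [-5,+4,-1] → [-44,29,36]
step 13: apply [-3,-2,+4] → [-47,27,40]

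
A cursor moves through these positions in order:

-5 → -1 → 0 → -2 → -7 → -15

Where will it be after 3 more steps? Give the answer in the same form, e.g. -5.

-57

Successive displacements: +4, +1, -2, -5, -8 — each changes by -3.
step 6: -15 − 11 → -26
step 7: -26 − 14 → -40
step 8: -40 − 17 → -57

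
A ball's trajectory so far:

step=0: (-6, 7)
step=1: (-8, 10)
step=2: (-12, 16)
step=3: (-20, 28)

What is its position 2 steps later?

(-68, 100)

Consecutive displacements (-2, +3), (-4, +6), (-8, +12) scale by a factor of 2 each step.
step 4: (-20, 28) + (-16, +24) → (-36, 52)
step 5: (-36, 52) + (-32, +48) → (-68, 100)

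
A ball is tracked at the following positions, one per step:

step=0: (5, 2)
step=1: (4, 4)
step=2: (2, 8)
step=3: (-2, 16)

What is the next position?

Step-to-step displacements: (-1, +2), (-2, +4), (-4, +8); each is 2× the previous.
step 4: (-2, 16) + (-8, +16) → (-10, 32)

(-10, 32)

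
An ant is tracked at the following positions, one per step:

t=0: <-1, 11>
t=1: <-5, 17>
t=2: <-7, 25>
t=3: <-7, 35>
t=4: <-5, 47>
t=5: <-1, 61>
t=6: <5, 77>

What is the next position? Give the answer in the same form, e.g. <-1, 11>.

<13, 95>

First differences are <-4, +6>, <-2, +8>, <+0, +10>, <+2, +12>, <+4, +14>, <+6, +16>; their common second difference is <+2, +2> (constant acceleration).
step 7: <5, 77> + <+8, +18> → <13, 95>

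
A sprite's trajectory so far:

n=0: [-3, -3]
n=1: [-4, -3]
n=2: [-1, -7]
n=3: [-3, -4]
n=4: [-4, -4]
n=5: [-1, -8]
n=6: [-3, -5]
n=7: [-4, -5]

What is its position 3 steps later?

[-4, -6]

Differencing gives [-1, +0], [+3, -4], [-2, +3], [-1, +0], [+3, -4], [-2, +3], [-1, +0]. This is the pattern [-1, +0], [+3, -4], [-2, +3] repeated.
step 8: apply [+3, -4] → [-1, -9]
step 9: apply [-2, +3] → [-3, -6]
step 10: apply [-1, +0] → [-4, -6]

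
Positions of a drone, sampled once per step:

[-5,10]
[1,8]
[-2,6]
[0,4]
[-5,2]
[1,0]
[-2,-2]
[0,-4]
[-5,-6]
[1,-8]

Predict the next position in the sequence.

First: cycles through -5, 1, -2, 0 every 4 steps. Step 10 lands at position 2 of the cycle → -2.
Second: linear, -2 per step → -10 at step 10.

[-2,-10]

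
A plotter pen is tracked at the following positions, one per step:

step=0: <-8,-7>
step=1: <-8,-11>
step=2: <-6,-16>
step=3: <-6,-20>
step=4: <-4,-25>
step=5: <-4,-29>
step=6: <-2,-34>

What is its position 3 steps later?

<0,-47>

Differencing gives <+0,-4>, <+2,-5>, <+0,-4>, <+2,-5>, <+0,-4>, <+2,-5>. This is the pattern <+0,-4>, <+2,-5> repeated.
step 7: apply <+0,-4> → <-2,-38>
step 8: apply <+2,-5> → <0,-43>
step 9: apply <+0,-4> → <0,-47>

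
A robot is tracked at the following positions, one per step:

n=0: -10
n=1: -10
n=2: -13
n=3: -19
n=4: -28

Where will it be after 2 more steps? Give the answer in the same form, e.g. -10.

Taking differences between consecutive positions: +0, -3, -6, -9. These grow by -3 each step.
step 5: -28 − 12 → -40
step 6: -40 − 15 → -55

-55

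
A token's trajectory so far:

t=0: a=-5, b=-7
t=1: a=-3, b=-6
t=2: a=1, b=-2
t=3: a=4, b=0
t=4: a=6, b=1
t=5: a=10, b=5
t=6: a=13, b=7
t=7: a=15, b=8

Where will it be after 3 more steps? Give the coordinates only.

The moves between consecutive positions are (+2, +1), (+4, +4), (+3, +2), (+2, +1), (+4, +4), (+3, +2), (+2, +1); they repeat the 3-cycle [(+2, +1), (+4, +4), (+3, +2)].
step 8: apply (+4, +4) → a=19, b=12
step 9: apply (+3, +2) → a=22, b=14
step 10: apply (+2, +1) → a=24, b=15

a=24, b=15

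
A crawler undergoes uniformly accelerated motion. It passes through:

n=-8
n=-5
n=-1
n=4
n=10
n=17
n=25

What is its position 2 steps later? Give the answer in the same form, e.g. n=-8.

n=44

Successive displacements: +3, +4, +5, +6, +7, +8 — each changes by +1.
step 7: 25 + 9 → n=34
step 8: 34 + 10 → n=44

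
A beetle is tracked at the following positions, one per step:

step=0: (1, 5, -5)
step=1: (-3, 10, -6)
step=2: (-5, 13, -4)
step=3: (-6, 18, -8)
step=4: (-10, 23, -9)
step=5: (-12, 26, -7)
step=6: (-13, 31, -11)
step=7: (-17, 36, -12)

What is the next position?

(-19, 39, -10)

Differencing gives (-4, +5, -1), (-2, +3, +2), (-1, +5, -4), (-4, +5, -1), (-2, +3, +2), (-1, +5, -4), (-4, +5, -1). This is the pattern (-4, +5, -1), (-2, +3, +2), (-1, +5, -4) repeated.
step 8: apply (-2, +3, +2) → (-19, 39, -10)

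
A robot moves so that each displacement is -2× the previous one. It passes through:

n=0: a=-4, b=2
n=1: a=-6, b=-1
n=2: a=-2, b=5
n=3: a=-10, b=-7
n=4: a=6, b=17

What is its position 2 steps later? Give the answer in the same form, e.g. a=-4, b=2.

a=38, b=65

Step-to-step displacements: (-2,-3), (+4,+6), (-8,-12), (+16,+24); each is -2× the previous.
step 5: a=6, b=17 + (-32,-48) → a=-26, b=-31
step 6: a=-26, b=-31 + (+64,+96) → a=38, b=65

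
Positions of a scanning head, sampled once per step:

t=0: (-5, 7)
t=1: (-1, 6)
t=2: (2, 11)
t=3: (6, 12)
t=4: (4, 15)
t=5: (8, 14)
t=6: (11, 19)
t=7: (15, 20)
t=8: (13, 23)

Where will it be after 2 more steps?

Step-to-step displacements: (+4, -1), (+3, +5), (+4, +1), (-2, +3), (+4, -1), (+3, +5), (+4, +1), (-2, +3) — a repeating cycle of length 4.
step 9: apply (+4, -1) → (17, 22)
step 10: apply (+3, +5) → (20, 27)

(20, 27)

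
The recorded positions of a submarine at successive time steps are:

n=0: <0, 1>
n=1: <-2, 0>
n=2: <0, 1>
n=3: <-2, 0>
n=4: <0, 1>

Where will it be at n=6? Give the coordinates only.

Step-to-step displacements: <-2, -1>, <+2, +1>, <-2, -1>, <+2, +1>; each is -1× the previous.
step 5: <0, 1> + <-2, -1> → <-2, 0>
step 6: <-2, 0> + <+2, +1> → <0, 1>

<0, 1>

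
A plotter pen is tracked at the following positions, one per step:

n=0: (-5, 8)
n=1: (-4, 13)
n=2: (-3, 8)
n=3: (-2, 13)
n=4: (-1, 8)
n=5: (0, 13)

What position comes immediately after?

(1, 8)

Differencing gives (+1, +5), (+1, -5), (+1, +5), (+1, -5), (+1, +5). This is the pattern (+1, +5), (+1, -5) repeated.
step 6: apply (+1, -5) → (1, 8)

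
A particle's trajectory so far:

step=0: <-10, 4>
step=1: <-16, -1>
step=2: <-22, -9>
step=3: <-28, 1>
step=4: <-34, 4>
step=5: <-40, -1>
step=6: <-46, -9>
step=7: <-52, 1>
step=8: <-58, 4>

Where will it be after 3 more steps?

The first coordinate changes by -6 each step, so at step 11 it is -10 + 11·(-6) = -76.
The second coordinate repeats the cycle [4, -1, -9, 1] with period 4; step 11 mod 4 = 3, giving 1.

<-76, 1>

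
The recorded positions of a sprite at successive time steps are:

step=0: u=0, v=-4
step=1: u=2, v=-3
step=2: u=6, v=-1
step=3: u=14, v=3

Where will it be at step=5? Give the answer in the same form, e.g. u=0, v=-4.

u=62, v=27

Step-to-step displacements: (+2, +1), (+4, +2), (+8, +4); each is 2× the previous.
step 4: u=14, v=3 + (+16, +8) → u=30, v=11
step 5: u=30, v=11 + (+32, +16) → u=62, v=27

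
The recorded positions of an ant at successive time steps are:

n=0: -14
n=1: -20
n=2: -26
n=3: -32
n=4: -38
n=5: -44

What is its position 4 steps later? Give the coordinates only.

Constant displacement of -6 per step.
step 6: -44 − 6 → -50
step 7: -50 − 6 → -56
step 8: -56 − 6 → -62
step 9: -62 − 6 → -68

-68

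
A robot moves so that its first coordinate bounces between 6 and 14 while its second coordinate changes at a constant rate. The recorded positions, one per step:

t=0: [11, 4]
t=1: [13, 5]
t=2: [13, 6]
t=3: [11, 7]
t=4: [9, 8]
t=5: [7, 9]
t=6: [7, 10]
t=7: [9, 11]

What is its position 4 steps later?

[11, 15]

The first coordinate travels 2 per step and bounces off the walls at 6 and 14.
  step 8: 9 → 11
  step 9: 11 → 13
  step 10: 13 → 13
  step 11: 13 → 11
The second coordinate changes by +1 each step: at step 11 it is 15.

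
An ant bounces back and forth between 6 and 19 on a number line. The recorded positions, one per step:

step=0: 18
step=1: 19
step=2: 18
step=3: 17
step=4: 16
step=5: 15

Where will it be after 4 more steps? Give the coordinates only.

11

The value travels 1 per step and bounces off the walls at 6 and 19.
  step 6: 15 → 14
  step 7: 14 → 13
  step 8: 13 → 12
  step 9: 12 → 11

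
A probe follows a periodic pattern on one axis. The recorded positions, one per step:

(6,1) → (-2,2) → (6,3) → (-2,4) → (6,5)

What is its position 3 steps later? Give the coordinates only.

(-2,8)

First: cycles through 6, -2 every 2 steps. Step 7 lands at position 1 of the cycle → -2.
Second: linear, +1 per step → 8 at step 7.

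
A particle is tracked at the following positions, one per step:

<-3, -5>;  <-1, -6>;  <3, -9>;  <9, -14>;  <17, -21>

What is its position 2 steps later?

<39, -41>

Taking differences between consecutive positions: <+2, -1>, <+4, -3>, <+6, -5>, <+8, -7>. These grow by <+2, -2> each step.
step 5: <17, -21> + <+10, -9> → <27, -30>
step 6: <27, -30> + <+12, -11> → <39, -41>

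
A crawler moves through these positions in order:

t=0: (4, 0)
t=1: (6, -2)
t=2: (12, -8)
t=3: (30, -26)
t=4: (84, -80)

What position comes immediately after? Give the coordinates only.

Consecutive displacements (+2, -2), (+6, -6), (+18, -18), (+54, -54) scale by a factor of 3 each step.
step 5: (84, -80) + (+162, -162) → (246, -242)

(246, -242)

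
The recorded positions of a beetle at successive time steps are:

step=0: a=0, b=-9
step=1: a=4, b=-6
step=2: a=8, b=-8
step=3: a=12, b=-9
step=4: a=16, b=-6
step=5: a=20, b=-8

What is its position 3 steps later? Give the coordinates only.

A: linear, +4 per step → 32 at step 8.
B: cycles through -9, -6, -8 every 3 steps. Step 8 lands at position 2 of the cycle → -8.

a=32, b=-8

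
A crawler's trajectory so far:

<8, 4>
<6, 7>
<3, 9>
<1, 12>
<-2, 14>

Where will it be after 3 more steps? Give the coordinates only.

Differencing gives <-2, +3>, <-3, +2>, <-2, +3>, <-3, +2>. This is the pattern <-2, +3>, <-3, +2> repeated.
step 5: apply <-2, +3> → <-4, 17>
step 6: apply <-3, +2> → <-7, 19>
step 7: apply <-2, +3> → <-9, 22>

<-9, 22>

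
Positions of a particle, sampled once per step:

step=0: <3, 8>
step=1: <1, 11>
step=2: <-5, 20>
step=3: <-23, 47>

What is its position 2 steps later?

Step-to-step displacements: <-2, +3>, <-6, +9>, <-18, +27>; each is 3× the previous.
step 4: <-23, 47> + <-54, +81> → <-77, 128>
step 5: <-77, 128> + <-162, +243> → <-239, 371>

<-239, 371>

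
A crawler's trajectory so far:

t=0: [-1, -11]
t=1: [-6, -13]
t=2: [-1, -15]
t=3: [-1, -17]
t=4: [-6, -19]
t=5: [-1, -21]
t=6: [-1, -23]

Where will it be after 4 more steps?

[-6, -31]

The first coordinate repeats the cycle [-1, -6, -1] with period 3; step 10 mod 3 = 1, giving -6.
The second coordinate changes by -2 each step, so at step 10 it is -11 + 10·(-2) = -31.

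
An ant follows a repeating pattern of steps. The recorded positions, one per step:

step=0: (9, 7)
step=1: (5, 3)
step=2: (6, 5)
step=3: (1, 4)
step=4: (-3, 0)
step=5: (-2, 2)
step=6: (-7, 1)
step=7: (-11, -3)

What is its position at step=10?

The moves between consecutive positions are (-4, -4), (+1, +2), (-5, -1), (-4, -4), (+1, +2), (-5, -1), (-4, -4); they repeat the 3-cycle [(-4, -4), (+1, +2), (-5, -1)].
step 8: apply (+1, +2) → (-10, -1)
step 9: apply (-5, -1) → (-15, -2)
step 10: apply (-4, -4) → (-19, -6)

(-19, -6)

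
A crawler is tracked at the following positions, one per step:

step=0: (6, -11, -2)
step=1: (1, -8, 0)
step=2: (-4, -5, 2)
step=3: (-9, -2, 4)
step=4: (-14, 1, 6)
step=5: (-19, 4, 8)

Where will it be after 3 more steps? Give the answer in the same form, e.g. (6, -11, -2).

(-34, 13, 14)

Constant displacement of (-5, +3, +2) per step.
step 6: (-19, 4, 8) + (-5, +3, +2) → (-24, 7, 10)
step 7: (-24, 7, 10) + (-5, +3, +2) → (-29, 10, 12)
step 8: (-29, 10, 12) + (-5, +3, +2) → (-34, 13, 14)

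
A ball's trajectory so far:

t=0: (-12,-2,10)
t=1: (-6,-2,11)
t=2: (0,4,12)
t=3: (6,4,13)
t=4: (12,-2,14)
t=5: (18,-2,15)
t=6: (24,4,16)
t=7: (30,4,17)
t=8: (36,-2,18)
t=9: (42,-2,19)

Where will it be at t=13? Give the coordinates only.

The first coordinate changes by +6 each step, so at step 13 it is -12 + 13·(6) = 66.
The second coordinate repeats the cycle [-2, -2, 4, 4] with period 4; step 13 mod 4 = 1, giving -2.
The third coordinate changes by +1 each step, so at step 13 it is 10 + 13·(1) = 23.

(66,-2,23)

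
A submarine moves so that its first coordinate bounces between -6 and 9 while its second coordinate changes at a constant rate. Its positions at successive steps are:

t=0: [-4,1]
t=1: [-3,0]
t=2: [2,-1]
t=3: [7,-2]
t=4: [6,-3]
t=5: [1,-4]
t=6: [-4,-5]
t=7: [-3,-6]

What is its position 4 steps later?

The first coordinate reflects between -6 and 9, moving 5 per step.
  step 8: -3 → 2
  step 9: 2 → 7
  step 10: 7 → 6
  step 11: 6 → 1
The second coordinate changes by -1 each step: at step 11 it is -10.

[1,-10]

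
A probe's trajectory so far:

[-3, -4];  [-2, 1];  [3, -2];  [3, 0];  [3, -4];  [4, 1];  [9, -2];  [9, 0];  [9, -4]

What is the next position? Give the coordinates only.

[10, 1]

The moves between consecutive positions are [+1, +5], [+5, -3], [+0, +2], [+0, -4], [+1, +5], [+5, -3], [+0, +2], [+0, -4]; they repeat the 4-cycle [[+1, +5], [+5, -3], [+0, +2], [+0, -4]].
step 9: apply [+1, +5] → [10, 1]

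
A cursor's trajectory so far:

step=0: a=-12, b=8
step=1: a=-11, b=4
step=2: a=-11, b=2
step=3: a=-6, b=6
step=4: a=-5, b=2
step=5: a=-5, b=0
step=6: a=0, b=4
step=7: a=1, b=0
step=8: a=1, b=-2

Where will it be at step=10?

Step-to-step displacements: (+1,-4), (+0,-2), (+5,+4), (+1,-4), (+0,-2), (+5,+4), (+1,-4), (+0,-2) — a repeating cycle of length 3.
step 9: apply (+5,+4) → a=6, b=2
step 10: apply (+1,-4) → a=7, b=-2

a=7, b=-2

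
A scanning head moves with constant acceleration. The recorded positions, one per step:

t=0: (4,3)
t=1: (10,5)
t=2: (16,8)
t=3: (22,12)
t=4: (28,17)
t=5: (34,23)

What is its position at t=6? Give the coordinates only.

(40,30)

First differences are (+6,+2), (+6,+3), (+6,+4), (+6,+5), (+6,+6); their common second difference is (+0,+1) (constant acceleration).
step 6: (34,23) + (+6,+7) → (40,30)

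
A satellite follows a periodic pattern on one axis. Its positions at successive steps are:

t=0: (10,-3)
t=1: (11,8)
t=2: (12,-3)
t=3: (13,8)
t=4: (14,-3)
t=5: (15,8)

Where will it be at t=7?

The first coordinate changes by +1 each step, so at step 7 it is 10 + 7·(1) = 17.
The second coordinate repeats the cycle [-3, 8] with period 2; step 7 mod 2 = 1, giving 8.

(17,8)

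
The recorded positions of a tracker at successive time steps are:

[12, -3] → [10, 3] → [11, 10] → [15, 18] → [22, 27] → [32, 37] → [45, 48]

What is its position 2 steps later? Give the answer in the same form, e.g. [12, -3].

Taking differences between consecutive positions: [-2, +6], [+1, +7], [+4, +8], [+7, +9], [+10, +10], [+13, +11]. These grow by [+3, +1] each step.
step 7: [45, 48] + [+16, +12] → [61, 60]
step 8: [61, 60] + [+19, +13] → [80, 73]

[80, 73]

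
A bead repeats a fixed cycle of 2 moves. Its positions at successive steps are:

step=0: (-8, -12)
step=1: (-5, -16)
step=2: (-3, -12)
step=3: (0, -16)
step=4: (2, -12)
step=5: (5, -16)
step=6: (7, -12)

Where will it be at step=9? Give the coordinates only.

(15, -16)

Step-to-step displacements: (+3, -4), (+2, +4), (+3, -4), (+2, +4), (+3, -4), (+2, +4) — a repeating cycle of length 2.
step 7: apply (+3, -4) → (10, -16)
step 8: apply (+2, +4) → (12, -12)
step 9: apply (+3, -4) → (15, -16)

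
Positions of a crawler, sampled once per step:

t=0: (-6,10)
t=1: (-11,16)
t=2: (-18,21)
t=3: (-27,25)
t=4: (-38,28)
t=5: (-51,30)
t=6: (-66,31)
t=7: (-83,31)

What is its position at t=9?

(-123,28)

First differences are (-5,+6), (-7,+5), (-9,+4), (-11,+3), (-13,+2), (-15,+1), (-17,+0); their common second difference is (-2,-1) (constant acceleration).
step 8: (-83,31) + (-19,-1) → (-102,30)
step 9: (-102,30) + (-21,-2) → (-123,28)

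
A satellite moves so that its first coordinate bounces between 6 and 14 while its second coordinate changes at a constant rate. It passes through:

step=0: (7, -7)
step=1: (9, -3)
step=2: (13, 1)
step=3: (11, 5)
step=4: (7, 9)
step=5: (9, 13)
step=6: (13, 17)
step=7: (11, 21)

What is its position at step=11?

(11, 37)

The first coordinate travels 4 per step and bounces off the walls at 6 and 14.
  step 8: 11 → 7
  step 9: 7 → 9
  step 10: 9 → 13
  step 11: 13 → 11
The second coordinate changes by +4 each step: at step 11 it is 37.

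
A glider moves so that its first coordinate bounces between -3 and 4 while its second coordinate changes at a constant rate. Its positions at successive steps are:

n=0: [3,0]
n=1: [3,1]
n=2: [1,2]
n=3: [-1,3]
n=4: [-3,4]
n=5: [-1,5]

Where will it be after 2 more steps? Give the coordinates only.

The first coordinate reflects between -3 and 4, moving 2 per step.
  step 6: -1 → 1
  step 7: 1 → 3
The second coordinate changes by +1 each step: at step 7 it is 7.

[3,7]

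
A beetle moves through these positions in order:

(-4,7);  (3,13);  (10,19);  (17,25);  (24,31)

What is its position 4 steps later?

(52,55)

Each step adds (+7,+6) to the position.
step 5: (24,31) + (+7,+6) → (31,37)
step 6: (31,37) + (+7,+6) → (38,43)
step 7: (38,43) + (+7,+6) → (45,49)
step 8: (45,49) + (+7,+6) → (52,55)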